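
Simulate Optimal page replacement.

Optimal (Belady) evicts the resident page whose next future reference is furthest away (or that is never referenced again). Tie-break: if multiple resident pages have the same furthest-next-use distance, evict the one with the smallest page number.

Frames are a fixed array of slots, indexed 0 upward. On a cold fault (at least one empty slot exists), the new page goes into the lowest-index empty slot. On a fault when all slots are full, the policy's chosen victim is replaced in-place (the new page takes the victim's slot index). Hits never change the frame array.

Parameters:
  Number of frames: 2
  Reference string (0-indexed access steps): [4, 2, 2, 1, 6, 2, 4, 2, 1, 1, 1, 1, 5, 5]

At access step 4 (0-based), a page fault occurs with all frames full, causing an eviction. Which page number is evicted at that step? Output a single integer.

Answer: 1

Derivation:
Step 0: ref 4 -> FAULT, frames=[4,-]
Step 1: ref 2 -> FAULT, frames=[4,2]
Step 2: ref 2 -> HIT, frames=[4,2]
Step 3: ref 1 -> FAULT, evict 4, frames=[1,2]
Step 4: ref 6 -> FAULT, evict 1, frames=[6,2]
At step 4: evicted page 1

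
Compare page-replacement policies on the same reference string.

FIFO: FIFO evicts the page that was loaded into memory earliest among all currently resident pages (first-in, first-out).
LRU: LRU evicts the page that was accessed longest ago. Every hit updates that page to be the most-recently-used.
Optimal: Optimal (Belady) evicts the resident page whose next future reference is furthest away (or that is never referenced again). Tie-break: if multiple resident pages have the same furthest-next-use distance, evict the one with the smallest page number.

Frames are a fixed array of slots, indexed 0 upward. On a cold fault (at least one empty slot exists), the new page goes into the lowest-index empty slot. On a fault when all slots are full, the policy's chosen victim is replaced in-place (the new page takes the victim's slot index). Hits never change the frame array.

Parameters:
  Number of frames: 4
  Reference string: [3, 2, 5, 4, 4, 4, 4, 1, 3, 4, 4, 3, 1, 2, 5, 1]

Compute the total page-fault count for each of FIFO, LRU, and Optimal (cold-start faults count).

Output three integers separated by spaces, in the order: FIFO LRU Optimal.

Answer: 8 8 6

Derivation:
--- FIFO ---
  step 0: ref 3 -> FAULT, frames=[3,-,-,-] (faults so far: 1)
  step 1: ref 2 -> FAULT, frames=[3,2,-,-] (faults so far: 2)
  step 2: ref 5 -> FAULT, frames=[3,2,5,-] (faults so far: 3)
  step 3: ref 4 -> FAULT, frames=[3,2,5,4] (faults so far: 4)
  step 4: ref 4 -> HIT, frames=[3,2,5,4] (faults so far: 4)
  step 5: ref 4 -> HIT, frames=[3,2,5,4] (faults so far: 4)
  step 6: ref 4 -> HIT, frames=[3,2,5,4] (faults so far: 4)
  step 7: ref 1 -> FAULT, evict 3, frames=[1,2,5,4] (faults so far: 5)
  step 8: ref 3 -> FAULT, evict 2, frames=[1,3,5,4] (faults so far: 6)
  step 9: ref 4 -> HIT, frames=[1,3,5,4] (faults so far: 6)
  step 10: ref 4 -> HIT, frames=[1,3,5,4] (faults so far: 6)
  step 11: ref 3 -> HIT, frames=[1,3,5,4] (faults so far: 6)
  step 12: ref 1 -> HIT, frames=[1,3,5,4] (faults so far: 6)
  step 13: ref 2 -> FAULT, evict 5, frames=[1,3,2,4] (faults so far: 7)
  step 14: ref 5 -> FAULT, evict 4, frames=[1,3,2,5] (faults so far: 8)
  step 15: ref 1 -> HIT, frames=[1,3,2,5] (faults so far: 8)
  FIFO total faults: 8
--- LRU ---
  step 0: ref 3 -> FAULT, frames=[3,-,-,-] (faults so far: 1)
  step 1: ref 2 -> FAULT, frames=[3,2,-,-] (faults so far: 2)
  step 2: ref 5 -> FAULT, frames=[3,2,5,-] (faults so far: 3)
  step 3: ref 4 -> FAULT, frames=[3,2,5,4] (faults so far: 4)
  step 4: ref 4 -> HIT, frames=[3,2,5,4] (faults so far: 4)
  step 5: ref 4 -> HIT, frames=[3,2,5,4] (faults so far: 4)
  step 6: ref 4 -> HIT, frames=[3,2,5,4] (faults so far: 4)
  step 7: ref 1 -> FAULT, evict 3, frames=[1,2,5,4] (faults so far: 5)
  step 8: ref 3 -> FAULT, evict 2, frames=[1,3,5,4] (faults so far: 6)
  step 9: ref 4 -> HIT, frames=[1,3,5,4] (faults so far: 6)
  step 10: ref 4 -> HIT, frames=[1,3,5,4] (faults so far: 6)
  step 11: ref 3 -> HIT, frames=[1,3,5,4] (faults so far: 6)
  step 12: ref 1 -> HIT, frames=[1,3,5,4] (faults so far: 6)
  step 13: ref 2 -> FAULT, evict 5, frames=[1,3,2,4] (faults so far: 7)
  step 14: ref 5 -> FAULT, evict 4, frames=[1,3,2,5] (faults so far: 8)
  step 15: ref 1 -> HIT, frames=[1,3,2,5] (faults so far: 8)
  LRU total faults: 8
--- Optimal ---
  step 0: ref 3 -> FAULT, frames=[3,-,-,-] (faults so far: 1)
  step 1: ref 2 -> FAULT, frames=[3,2,-,-] (faults so far: 2)
  step 2: ref 5 -> FAULT, frames=[3,2,5,-] (faults so far: 3)
  step 3: ref 4 -> FAULT, frames=[3,2,5,4] (faults so far: 4)
  step 4: ref 4 -> HIT, frames=[3,2,5,4] (faults so far: 4)
  step 5: ref 4 -> HIT, frames=[3,2,5,4] (faults so far: 4)
  step 6: ref 4 -> HIT, frames=[3,2,5,4] (faults so far: 4)
  step 7: ref 1 -> FAULT, evict 5, frames=[3,2,1,4] (faults so far: 5)
  step 8: ref 3 -> HIT, frames=[3,2,1,4] (faults so far: 5)
  step 9: ref 4 -> HIT, frames=[3,2,1,4] (faults so far: 5)
  step 10: ref 4 -> HIT, frames=[3,2,1,4] (faults so far: 5)
  step 11: ref 3 -> HIT, frames=[3,2,1,4] (faults so far: 5)
  step 12: ref 1 -> HIT, frames=[3,2,1,4] (faults so far: 5)
  step 13: ref 2 -> HIT, frames=[3,2,1,4] (faults so far: 5)
  step 14: ref 5 -> FAULT, evict 2, frames=[3,5,1,4] (faults so far: 6)
  step 15: ref 1 -> HIT, frames=[3,5,1,4] (faults so far: 6)
  Optimal total faults: 6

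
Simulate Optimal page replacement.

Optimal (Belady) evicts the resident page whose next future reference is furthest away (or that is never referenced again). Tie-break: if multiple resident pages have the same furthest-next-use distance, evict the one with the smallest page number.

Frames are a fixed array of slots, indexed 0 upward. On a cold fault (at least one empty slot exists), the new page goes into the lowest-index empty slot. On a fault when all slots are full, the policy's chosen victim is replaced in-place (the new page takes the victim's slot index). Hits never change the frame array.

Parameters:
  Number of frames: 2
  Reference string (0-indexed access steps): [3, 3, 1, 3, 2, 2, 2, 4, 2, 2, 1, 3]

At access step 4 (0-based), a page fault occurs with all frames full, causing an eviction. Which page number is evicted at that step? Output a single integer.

Step 0: ref 3 -> FAULT, frames=[3,-]
Step 1: ref 3 -> HIT, frames=[3,-]
Step 2: ref 1 -> FAULT, frames=[3,1]
Step 3: ref 3 -> HIT, frames=[3,1]
Step 4: ref 2 -> FAULT, evict 3, frames=[2,1]
At step 4: evicted page 3

Answer: 3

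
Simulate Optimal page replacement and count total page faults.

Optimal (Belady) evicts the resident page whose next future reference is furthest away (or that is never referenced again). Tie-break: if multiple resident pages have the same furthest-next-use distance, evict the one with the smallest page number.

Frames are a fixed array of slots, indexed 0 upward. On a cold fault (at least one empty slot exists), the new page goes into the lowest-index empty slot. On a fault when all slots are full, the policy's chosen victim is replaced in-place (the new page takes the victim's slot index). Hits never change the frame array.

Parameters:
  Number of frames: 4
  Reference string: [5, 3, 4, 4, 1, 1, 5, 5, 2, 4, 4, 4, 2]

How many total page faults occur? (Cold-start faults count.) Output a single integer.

Step 0: ref 5 → FAULT, frames=[5,-,-,-]
Step 1: ref 3 → FAULT, frames=[5,3,-,-]
Step 2: ref 4 → FAULT, frames=[5,3,4,-]
Step 3: ref 4 → HIT, frames=[5,3,4,-]
Step 4: ref 1 → FAULT, frames=[5,3,4,1]
Step 5: ref 1 → HIT, frames=[5,3,4,1]
Step 6: ref 5 → HIT, frames=[5,3,4,1]
Step 7: ref 5 → HIT, frames=[5,3,4,1]
Step 8: ref 2 → FAULT (evict 1), frames=[5,3,4,2]
Step 9: ref 4 → HIT, frames=[5,3,4,2]
Step 10: ref 4 → HIT, frames=[5,3,4,2]
Step 11: ref 4 → HIT, frames=[5,3,4,2]
Step 12: ref 2 → HIT, frames=[5,3,4,2]
Total faults: 5

Answer: 5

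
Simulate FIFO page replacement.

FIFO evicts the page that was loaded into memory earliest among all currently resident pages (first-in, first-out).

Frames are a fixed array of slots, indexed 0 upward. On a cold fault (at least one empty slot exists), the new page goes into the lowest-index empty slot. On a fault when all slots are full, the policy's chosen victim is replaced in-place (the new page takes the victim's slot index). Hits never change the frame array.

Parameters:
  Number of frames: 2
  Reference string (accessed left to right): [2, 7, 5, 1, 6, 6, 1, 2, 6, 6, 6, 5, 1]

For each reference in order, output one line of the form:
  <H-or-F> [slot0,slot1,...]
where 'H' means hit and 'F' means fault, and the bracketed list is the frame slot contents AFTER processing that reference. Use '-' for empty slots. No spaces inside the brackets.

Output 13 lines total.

F [2,-]
F [2,7]
F [5,7]
F [5,1]
F [6,1]
H [6,1]
H [6,1]
F [6,2]
H [6,2]
H [6,2]
H [6,2]
F [5,2]
F [5,1]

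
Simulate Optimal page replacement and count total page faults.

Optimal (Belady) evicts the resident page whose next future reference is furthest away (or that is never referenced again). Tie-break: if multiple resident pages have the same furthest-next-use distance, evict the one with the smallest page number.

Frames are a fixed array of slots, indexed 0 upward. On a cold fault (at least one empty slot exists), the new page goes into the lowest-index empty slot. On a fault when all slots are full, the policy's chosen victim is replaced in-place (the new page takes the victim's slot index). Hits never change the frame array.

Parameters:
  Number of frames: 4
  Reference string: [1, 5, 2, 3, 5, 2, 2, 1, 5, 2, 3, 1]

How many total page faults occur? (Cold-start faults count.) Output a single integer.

Step 0: ref 1 → FAULT, frames=[1,-,-,-]
Step 1: ref 5 → FAULT, frames=[1,5,-,-]
Step 2: ref 2 → FAULT, frames=[1,5,2,-]
Step 3: ref 3 → FAULT, frames=[1,5,2,3]
Step 4: ref 5 → HIT, frames=[1,5,2,3]
Step 5: ref 2 → HIT, frames=[1,5,2,3]
Step 6: ref 2 → HIT, frames=[1,5,2,3]
Step 7: ref 1 → HIT, frames=[1,5,2,3]
Step 8: ref 5 → HIT, frames=[1,5,2,3]
Step 9: ref 2 → HIT, frames=[1,5,2,3]
Step 10: ref 3 → HIT, frames=[1,5,2,3]
Step 11: ref 1 → HIT, frames=[1,5,2,3]
Total faults: 4

Answer: 4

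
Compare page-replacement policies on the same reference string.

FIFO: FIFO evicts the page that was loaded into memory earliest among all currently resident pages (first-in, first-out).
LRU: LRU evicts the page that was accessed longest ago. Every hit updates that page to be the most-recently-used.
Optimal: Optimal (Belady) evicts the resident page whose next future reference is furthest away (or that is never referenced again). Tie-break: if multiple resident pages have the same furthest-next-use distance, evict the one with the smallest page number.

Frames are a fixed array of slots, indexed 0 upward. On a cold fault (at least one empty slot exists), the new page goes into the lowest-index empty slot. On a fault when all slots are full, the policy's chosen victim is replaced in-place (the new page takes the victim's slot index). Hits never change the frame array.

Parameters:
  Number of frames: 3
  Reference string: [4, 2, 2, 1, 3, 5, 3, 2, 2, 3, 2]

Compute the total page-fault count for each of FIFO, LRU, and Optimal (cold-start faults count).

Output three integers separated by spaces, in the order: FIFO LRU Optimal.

--- FIFO ---
  step 0: ref 4 -> FAULT, frames=[4,-,-] (faults so far: 1)
  step 1: ref 2 -> FAULT, frames=[4,2,-] (faults so far: 2)
  step 2: ref 2 -> HIT, frames=[4,2,-] (faults so far: 2)
  step 3: ref 1 -> FAULT, frames=[4,2,1] (faults so far: 3)
  step 4: ref 3 -> FAULT, evict 4, frames=[3,2,1] (faults so far: 4)
  step 5: ref 5 -> FAULT, evict 2, frames=[3,5,1] (faults so far: 5)
  step 6: ref 3 -> HIT, frames=[3,5,1] (faults so far: 5)
  step 7: ref 2 -> FAULT, evict 1, frames=[3,5,2] (faults so far: 6)
  step 8: ref 2 -> HIT, frames=[3,5,2] (faults so far: 6)
  step 9: ref 3 -> HIT, frames=[3,5,2] (faults so far: 6)
  step 10: ref 2 -> HIT, frames=[3,5,2] (faults so far: 6)
  FIFO total faults: 6
--- LRU ---
  step 0: ref 4 -> FAULT, frames=[4,-,-] (faults so far: 1)
  step 1: ref 2 -> FAULT, frames=[4,2,-] (faults so far: 2)
  step 2: ref 2 -> HIT, frames=[4,2,-] (faults so far: 2)
  step 3: ref 1 -> FAULT, frames=[4,2,1] (faults so far: 3)
  step 4: ref 3 -> FAULT, evict 4, frames=[3,2,1] (faults so far: 4)
  step 5: ref 5 -> FAULT, evict 2, frames=[3,5,1] (faults so far: 5)
  step 6: ref 3 -> HIT, frames=[3,5,1] (faults so far: 5)
  step 7: ref 2 -> FAULT, evict 1, frames=[3,5,2] (faults so far: 6)
  step 8: ref 2 -> HIT, frames=[3,5,2] (faults so far: 6)
  step 9: ref 3 -> HIT, frames=[3,5,2] (faults so far: 6)
  step 10: ref 2 -> HIT, frames=[3,5,2] (faults so far: 6)
  LRU total faults: 6
--- Optimal ---
  step 0: ref 4 -> FAULT, frames=[4,-,-] (faults so far: 1)
  step 1: ref 2 -> FAULT, frames=[4,2,-] (faults so far: 2)
  step 2: ref 2 -> HIT, frames=[4,2,-] (faults so far: 2)
  step 3: ref 1 -> FAULT, frames=[4,2,1] (faults so far: 3)
  step 4: ref 3 -> FAULT, evict 1, frames=[4,2,3] (faults so far: 4)
  step 5: ref 5 -> FAULT, evict 4, frames=[5,2,3] (faults so far: 5)
  step 6: ref 3 -> HIT, frames=[5,2,3] (faults so far: 5)
  step 7: ref 2 -> HIT, frames=[5,2,3] (faults so far: 5)
  step 8: ref 2 -> HIT, frames=[5,2,3] (faults so far: 5)
  step 9: ref 3 -> HIT, frames=[5,2,3] (faults so far: 5)
  step 10: ref 2 -> HIT, frames=[5,2,3] (faults so far: 5)
  Optimal total faults: 5

Answer: 6 6 5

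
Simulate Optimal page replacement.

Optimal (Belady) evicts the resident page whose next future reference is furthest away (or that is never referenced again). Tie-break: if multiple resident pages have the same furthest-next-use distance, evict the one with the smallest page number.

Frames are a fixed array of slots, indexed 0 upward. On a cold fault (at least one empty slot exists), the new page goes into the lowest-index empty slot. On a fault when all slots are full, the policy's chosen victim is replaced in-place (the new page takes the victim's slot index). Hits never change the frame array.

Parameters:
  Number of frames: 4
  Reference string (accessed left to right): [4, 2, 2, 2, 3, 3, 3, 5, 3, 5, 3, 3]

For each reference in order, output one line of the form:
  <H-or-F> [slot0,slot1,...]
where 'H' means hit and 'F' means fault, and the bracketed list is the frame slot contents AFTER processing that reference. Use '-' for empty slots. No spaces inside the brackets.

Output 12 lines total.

F [4,-,-,-]
F [4,2,-,-]
H [4,2,-,-]
H [4,2,-,-]
F [4,2,3,-]
H [4,2,3,-]
H [4,2,3,-]
F [4,2,3,5]
H [4,2,3,5]
H [4,2,3,5]
H [4,2,3,5]
H [4,2,3,5]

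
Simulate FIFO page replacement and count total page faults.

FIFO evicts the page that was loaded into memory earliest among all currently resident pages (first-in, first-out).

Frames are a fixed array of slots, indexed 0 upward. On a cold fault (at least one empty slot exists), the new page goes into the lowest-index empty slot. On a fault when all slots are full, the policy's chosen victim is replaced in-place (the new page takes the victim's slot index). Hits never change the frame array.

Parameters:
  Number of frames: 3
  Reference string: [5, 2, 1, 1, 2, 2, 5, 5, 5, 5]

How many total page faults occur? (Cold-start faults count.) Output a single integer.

Answer: 3

Derivation:
Step 0: ref 5 → FAULT, frames=[5,-,-]
Step 1: ref 2 → FAULT, frames=[5,2,-]
Step 2: ref 1 → FAULT, frames=[5,2,1]
Step 3: ref 1 → HIT, frames=[5,2,1]
Step 4: ref 2 → HIT, frames=[5,2,1]
Step 5: ref 2 → HIT, frames=[5,2,1]
Step 6: ref 5 → HIT, frames=[5,2,1]
Step 7: ref 5 → HIT, frames=[5,2,1]
Step 8: ref 5 → HIT, frames=[5,2,1]
Step 9: ref 5 → HIT, frames=[5,2,1]
Total faults: 3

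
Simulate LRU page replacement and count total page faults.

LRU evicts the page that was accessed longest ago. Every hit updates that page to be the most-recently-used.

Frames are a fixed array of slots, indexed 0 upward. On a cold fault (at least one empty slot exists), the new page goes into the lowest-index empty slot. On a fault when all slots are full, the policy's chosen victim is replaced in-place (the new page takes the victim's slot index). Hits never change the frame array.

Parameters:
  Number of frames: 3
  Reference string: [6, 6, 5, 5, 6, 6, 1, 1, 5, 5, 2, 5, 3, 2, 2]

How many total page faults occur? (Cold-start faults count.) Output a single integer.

Answer: 5

Derivation:
Step 0: ref 6 → FAULT, frames=[6,-,-]
Step 1: ref 6 → HIT, frames=[6,-,-]
Step 2: ref 5 → FAULT, frames=[6,5,-]
Step 3: ref 5 → HIT, frames=[6,5,-]
Step 4: ref 6 → HIT, frames=[6,5,-]
Step 5: ref 6 → HIT, frames=[6,5,-]
Step 6: ref 1 → FAULT, frames=[6,5,1]
Step 7: ref 1 → HIT, frames=[6,5,1]
Step 8: ref 5 → HIT, frames=[6,5,1]
Step 9: ref 5 → HIT, frames=[6,5,1]
Step 10: ref 2 → FAULT (evict 6), frames=[2,5,1]
Step 11: ref 5 → HIT, frames=[2,5,1]
Step 12: ref 3 → FAULT (evict 1), frames=[2,5,3]
Step 13: ref 2 → HIT, frames=[2,5,3]
Step 14: ref 2 → HIT, frames=[2,5,3]
Total faults: 5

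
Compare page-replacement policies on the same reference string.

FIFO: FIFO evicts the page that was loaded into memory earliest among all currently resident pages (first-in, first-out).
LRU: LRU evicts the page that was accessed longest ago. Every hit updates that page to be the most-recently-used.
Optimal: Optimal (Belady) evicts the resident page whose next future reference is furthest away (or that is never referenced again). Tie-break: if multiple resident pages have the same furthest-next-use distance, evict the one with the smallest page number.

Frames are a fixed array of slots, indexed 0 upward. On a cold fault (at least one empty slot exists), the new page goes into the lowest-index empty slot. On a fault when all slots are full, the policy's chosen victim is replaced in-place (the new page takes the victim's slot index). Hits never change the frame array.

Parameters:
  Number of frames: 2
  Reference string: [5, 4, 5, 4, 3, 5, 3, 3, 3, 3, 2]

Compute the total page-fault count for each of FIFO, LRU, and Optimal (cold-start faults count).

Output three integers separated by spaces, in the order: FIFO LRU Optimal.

Answer: 5 5 4

Derivation:
--- FIFO ---
  step 0: ref 5 -> FAULT, frames=[5,-] (faults so far: 1)
  step 1: ref 4 -> FAULT, frames=[5,4] (faults so far: 2)
  step 2: ref 5 -> HIT, frames=[5,4] (faults so far: 2)
  step 3: ref 4 -> HIT, frames=[5,4] (faults so far: 2)
  step 4: ref 3 -> FAULT, evict 5, frames=[3,4] (faults so far: 3)
  step 5: ref 5 -> FAULT, evict 4, frames=[3,5] (faults so far: 4)
  step 6: ref 3 -> HIT, frames=[3,5] (faults so far: 4)
  step 7: ref 3 -> HIT, frames=[3,5] (faults so far: 4)
  step 8: ref 3 -> HIT, frames=[3,5] (faults so far: 4)
  step 9: ref 3 -> HIT, frames=[3,5] (faults so far: 4)
  step 10: ref 2 -> FAULT, evict 3, frames=[2,5] (faults so far: 5)
  FIFO total faults: 5
--- LRU ---
  step 0: ref 5 -> FAULT, frames=[5,-] (faults so far: 1)
  step 1: ref 4 -> FAULT, frames=[5,4] (faults so far: 2)
  step 2: ref 5 -> HIT, frames=[5,4] (faults so far: 2)
  step 3: ref 4 -> HIT, frames=[5,4] (faults so far: 2)
  step 4: ref 3 -> FAULT, evict 5, frames=[3,4] (faults so far: 3)
  step 5: ref 5 -> FAULT, evict 4, frames=[3,5] (faults so far: 4)
  step 6: ref 3 -> HIT, frames=[3,5] (faults so far: 4)
  step 7: ref 3 -> HIT, frames=[3,5] (faults so far: 4)
  step 8: ref 3 -> HIT, frames=[3,5] (faults so far: 4)
  step 9: ref 3 -> HIT, frames=[3,5] (faults so far: 4)
  step 10: ref 2 -> FAULT, evict 5, frames=[3,2] (faults so far: 5)
  LRU total faults: 5
--- Optimal ---
  step 0: ref 5 -> FAULT, frames=[5,-] (faults so far: 1)
  step 1: ref 4 -> FAULT, frames=[5,4] (faults so far: 2)
  step 2: ref 5 -> HIT, frames=[5,4] (faults so far: 2)
  step 3: ref 4 -> HIT, frames=[5,4] (faults so far: 2)
  step 4: ref 3 -> FAULT, evict 4, frames=[5,3] (faults so far: 3)
  step 5: ref 5 -> HIT, frames=[5,3] (faults so far: 3)
  step 6: ref 3 -> HIT, frames=[5,3] (faults so far: 3)
  step 7: ref 3 -> HIT, frames=[5,3] (faults so far: 3)
  step 8: ref 3 -> HIT, frames=[5,3] (faults so far: 3)
  step 9: ref 3 -> HIT, frames=[5,3] (faults so far: 3)
  step 10: ref 2 -> FAULT, evict 3, frames=[5,2] (faults so far: 4)
  Optimal total faults: 4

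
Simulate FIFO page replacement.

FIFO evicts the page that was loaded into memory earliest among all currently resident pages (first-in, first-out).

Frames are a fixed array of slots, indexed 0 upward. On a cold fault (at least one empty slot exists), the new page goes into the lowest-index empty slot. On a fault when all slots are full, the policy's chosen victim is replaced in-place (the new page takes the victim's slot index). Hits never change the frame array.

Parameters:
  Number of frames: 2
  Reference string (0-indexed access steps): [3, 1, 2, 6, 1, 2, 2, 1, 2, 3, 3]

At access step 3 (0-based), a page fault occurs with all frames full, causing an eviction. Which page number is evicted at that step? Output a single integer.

Step 0: ref 3 -> FAULT, frames=[3,-]
Step 1: ref 1 -> FAULT, frames=[3,1]
Step 2: ref 2 -> FAULT, evict 3, frames=[2,1]
Step 3: ref 6 -> FAULT, evict 1, frames=[2,6]
At step 3: evicted page 1

Answer: 1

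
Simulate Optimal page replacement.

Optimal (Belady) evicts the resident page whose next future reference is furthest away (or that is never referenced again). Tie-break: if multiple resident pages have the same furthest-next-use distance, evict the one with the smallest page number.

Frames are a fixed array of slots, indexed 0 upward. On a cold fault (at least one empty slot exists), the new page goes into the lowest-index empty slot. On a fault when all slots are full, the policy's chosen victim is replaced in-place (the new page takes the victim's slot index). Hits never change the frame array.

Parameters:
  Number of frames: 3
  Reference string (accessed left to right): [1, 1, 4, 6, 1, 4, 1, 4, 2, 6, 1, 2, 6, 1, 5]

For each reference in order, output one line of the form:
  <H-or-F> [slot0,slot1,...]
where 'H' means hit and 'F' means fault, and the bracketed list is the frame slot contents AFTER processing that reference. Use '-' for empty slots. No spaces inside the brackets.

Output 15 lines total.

F [1,-,-]
H [1,-,-]
F [1,4,-]
F [1,4,6]
H [1,4,6]
H [1,4,6]
H [1,4,6]
H [1,4,6]
F [1,2,6]
H [1,2,6]
H [1,2,6]
H [1,2,6]
H [1,2,6]
H [1,2,6]
F [5,2,6]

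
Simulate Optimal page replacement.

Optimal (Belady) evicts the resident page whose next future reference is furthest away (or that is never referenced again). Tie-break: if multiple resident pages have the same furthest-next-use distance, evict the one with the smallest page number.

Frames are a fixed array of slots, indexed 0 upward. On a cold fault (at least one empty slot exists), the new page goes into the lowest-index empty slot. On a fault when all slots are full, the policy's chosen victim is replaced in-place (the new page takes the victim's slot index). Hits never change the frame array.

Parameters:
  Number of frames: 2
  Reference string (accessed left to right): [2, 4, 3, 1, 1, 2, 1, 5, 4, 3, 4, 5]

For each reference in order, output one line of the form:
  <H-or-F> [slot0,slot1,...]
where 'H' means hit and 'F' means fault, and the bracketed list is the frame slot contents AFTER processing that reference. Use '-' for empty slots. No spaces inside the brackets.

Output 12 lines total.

F [2,-]
F [2,4]
F [2,3]
F [2,1]
H [2,1]
H [2,1]
H [2,1]
F [2,5]
F [4,5]
F [4,3]
H [4,3]
F [4,5]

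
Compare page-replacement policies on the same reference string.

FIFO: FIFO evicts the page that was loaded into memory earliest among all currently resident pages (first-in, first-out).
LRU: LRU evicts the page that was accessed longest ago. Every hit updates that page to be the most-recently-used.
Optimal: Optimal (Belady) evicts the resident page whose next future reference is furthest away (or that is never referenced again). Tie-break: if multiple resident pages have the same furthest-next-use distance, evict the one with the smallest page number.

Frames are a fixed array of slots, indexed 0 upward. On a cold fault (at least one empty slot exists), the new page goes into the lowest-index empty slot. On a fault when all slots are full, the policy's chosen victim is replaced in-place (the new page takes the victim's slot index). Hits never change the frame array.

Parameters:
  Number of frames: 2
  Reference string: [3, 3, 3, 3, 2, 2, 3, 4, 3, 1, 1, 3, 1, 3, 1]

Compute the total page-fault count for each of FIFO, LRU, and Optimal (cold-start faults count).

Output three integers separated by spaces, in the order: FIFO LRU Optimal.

--- FIFO ---
  step 0: ref 3 -> FAULT, frames=[3,-] (faults so far: 1)
  step 1: ref 3 -> HIT, frames=[3,-] (faults so far: 1)
  step 2: ref 3 -> HIT, frames=[3,-] (faults so far: 1)
  step 3: ref 3 -> HIT, frames=[3,-] (faults so far: 1)
  step 4: ref 2 -> FAULT, frames=[3,2] (faults so far: 2)
  step 5: ref 2 -> HIT, frames=[3,2] (faults so far: 2)
  step 6: ref 3 -> HIT, frames=[3,2] (faults so far: 2)
  step 7: ref 4 -> FAULT, evict 3, frames=[4,2] (faults so far: 3)
  step 8: ref 3 -> FAULT, evict 2, frames=[4,3] (faults so far: 4)
  step 9: ref 1 -> FAULT, evict 4, frames=[1,3] (faults so far: 5)
  step 10: ref 1 -> HIT, frames=[1,3] (faults so far: 5)
  step 11: ref 3 -> HIT, frames=[1,3] (faults so far: 5)
  step 12: ref 1 -> HIT, frames=[1,3] (faults so far: 5)
  step 13: ref 3 -> HIT, frames=[1,3] (faults so far: 5)
  step 14: ref 1 -> HIT, frames=[1,3] (faults so far: 5)
  FIFO total faults: 5
--- LRU ---
  step 0: ref 3 -> FAULT, frames=[3,-] (faults so far: 1)
  step 1: ref 3 -> HIT, frames=[3,-] (faults so far: 1)
  step 2: ref 3 -> HIT, frames=[3,-] (faults so far: 1)
  step 3: ref 3 -> HIT, frames=[3,-] (faults so far: 1)
  step 4: ref 2 -> FAULT, frames=[3,2] (faults so far: 2)
  step 5: ref 2 -> HIT, frames=[3,2] (faults so far: 2)
  step 6: ref 3 -> HIT, frames=[3,2] (faults so far: 2)
  step 7: ref 4 -> FAULT, evict 2, frames=[3,4] (faults so far: 3)
  step 8: ref 3 -> HIT, frames=[3,4] (faults so far: 3)
  step 9: ref 1 -> FAULT, evict 4, frames=[3,1] (faults so far: 4)
  step 10: ref 1 -> HIT, frames=[3,1] (faults so far: 4)
  step 11: ref 3 -> HIT, frames=[3,1] (faults so far: 4)
  step 12: ref 1 -> HIT, frames=[3,1] (faults so far: 4)
  step 13: ref 3 -> HIT, frames=[3,1] (faults so far: 4)
  step 14: ref 1 -> HIT, frames=[3,1] (faults so far: 4)
  LRU total faults: 4
--- Optimal ---
  step 0: ref 3 -> FAULT, frames=[3,-] (faults so far: 1)
  step 1: ref 3 -> HIT, frames=[3,-] (faults so far: 1)
  step 2: ref 3 -> HIT, frames=[3,-] (faults so far: 1)
  step 3: ref 3 -> HIT, frames=[3,-] (faults so far: 1)
  step 4: ref 2 -> FAULT, frames=[3,2] (faults so far: 2)
  step 5: ref 2 -> HIT, frames=[3,2] (faults so far: 2)
  step 6: ref 3 -> HIT, frames=[3,2] (faults so far: 2)
  step 7: ref 4 -> FAULT, evict 2, frames=[3,4] (faults so far: 3)
  step 8: ref 3 -> HIT, frames=[3,4] (faults so far: 3)
  step 9: ref 1 -> FAULT, evict 4, frames=[3,1] (faults so far: 4)
  step 10: ref 1 -> HIT, frames=[3,1] (faults so far: 4)
  step 11: ref 3 -> HIT, frames=[3,1] (faults so far: 4)
  step 12: ref 1 -> HIT, frames=[3,1] (faults so far: 4)
  step 13: ref 3 -> HIT, frames=[3,1] (faults so far: 4)
  step 14: ref 1 -> HIT, frames=[3,1] (faults so far: 4)
  Optimal total faults: 4

Answer: 5 4 4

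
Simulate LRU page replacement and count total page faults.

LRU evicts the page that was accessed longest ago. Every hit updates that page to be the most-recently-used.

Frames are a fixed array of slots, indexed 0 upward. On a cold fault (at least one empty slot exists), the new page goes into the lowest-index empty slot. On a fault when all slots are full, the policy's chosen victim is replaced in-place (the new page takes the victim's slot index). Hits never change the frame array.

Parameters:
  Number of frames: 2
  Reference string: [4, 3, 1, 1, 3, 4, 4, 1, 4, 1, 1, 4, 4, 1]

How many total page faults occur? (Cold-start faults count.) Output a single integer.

Step 0: ref 4 → FAULT, frames=[4,-]
Step 1: ref 3 → FAULT, frames=[4,3]
Step 2: ref 1 → FAULT (evict 4), frames=[1,3]
Step 3: ref 1 → HIT, frames=[1,3]
Step 4: ref 3 → HIT, frames=[1,3]
Step 5: ref 4 → FAULT (evict 1), frames=[4,3]
Step 6: ref 4 → HIT, frames=[4,3]
Step 7: ref 1 → FAULT (evict 3), frames=[4,1]
Step 8: ref 4 → HIT, frames=[4,1]
Step 9: ref 1 → HIT, frames=[4,1]
Step 10: ref 1 → HIT, frames=[4,1]
Step 11: ref 4 → HIT, frames=[4,1]
Step 12: ref 4 → HIT, frames=[4,1]
Step 13: ref 1 → HIT, frames=[4,1]
Total faults: 5

Answer: 5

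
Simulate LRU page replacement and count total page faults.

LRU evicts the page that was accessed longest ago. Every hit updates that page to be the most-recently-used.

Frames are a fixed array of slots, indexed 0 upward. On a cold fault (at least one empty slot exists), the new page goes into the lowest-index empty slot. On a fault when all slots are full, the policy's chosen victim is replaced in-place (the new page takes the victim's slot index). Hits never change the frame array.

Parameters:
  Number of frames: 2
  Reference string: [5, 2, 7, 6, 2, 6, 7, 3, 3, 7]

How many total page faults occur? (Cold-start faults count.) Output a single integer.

Step 0: ref 5 → FAULT, frames=[5,-]
Step 1: ref 2 → FAULT, frames=[5,2]
Step 2: ref 7 → FAULT (evict 5), frames=[7,2]
Step 3: ref 6 → FAULT (evict 2), frames=[7,6]
Step 4: ref 2 → FAULT (evict 7), frames=[2,6]
Step 5: ref 6 → HIT, frames=[2,6]
Step 6: ref 7 → FAULT (evict 2), frames=[7,6]
Step 7: ref 3 → FAULT (evict 6), frames=[7,3]
Step 8: ref 3 → HIT, frames=[7,3]
Step 9: ref 7 → HIT, frames=[7,3]
Total faults: 7

Answer: 7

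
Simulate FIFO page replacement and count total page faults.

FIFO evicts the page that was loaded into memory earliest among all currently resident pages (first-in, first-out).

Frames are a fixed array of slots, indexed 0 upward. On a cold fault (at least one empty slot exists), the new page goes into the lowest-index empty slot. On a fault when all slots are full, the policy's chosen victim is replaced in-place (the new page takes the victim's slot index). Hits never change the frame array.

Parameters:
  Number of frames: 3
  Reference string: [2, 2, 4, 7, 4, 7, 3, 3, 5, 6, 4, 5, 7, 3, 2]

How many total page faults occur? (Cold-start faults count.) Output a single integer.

Step 0: ref 2 → FAULT, frames=[2,-,-]
Step 1: ref 2 → HIT, frames=[2,-,-]
Step 2: ref 4 → FAULT, frames=[2,4,-]
Step 3: ref 7 → FAULT, frames=[2,4,7]
Step 4: ref 4 → HIT, frames=[2,4,7]
Step 5: ref 7 → HIT, frames=[2,4,7]
Step 6: ref 3 → FAULT (evict 2), frames=[3,4,7]
Step 7: ref 3 → HIT, frames=[3,4,7]
Step 8: ref 5 → FAULT (evict 4), frames=[3,5,7]
Step 9: ref 6 → FAULT (evict 7), frames=[3,5,6]
Step 10: ref 4 → FAULT (evict 3), frames=[4,5,6]
Step 11: ref 5 → HIT, frames=[4,5,6]
Step 12: ref 7 → FAULT (evict 5), frames=[4,7,6]
Step 13: ref 3 → FAULT (evict 6), frames=[4,7,3]
Step 14: ref 2 → FAULT (evict 4), frames=[2,7,3]
Total faults: 10

Answer: 10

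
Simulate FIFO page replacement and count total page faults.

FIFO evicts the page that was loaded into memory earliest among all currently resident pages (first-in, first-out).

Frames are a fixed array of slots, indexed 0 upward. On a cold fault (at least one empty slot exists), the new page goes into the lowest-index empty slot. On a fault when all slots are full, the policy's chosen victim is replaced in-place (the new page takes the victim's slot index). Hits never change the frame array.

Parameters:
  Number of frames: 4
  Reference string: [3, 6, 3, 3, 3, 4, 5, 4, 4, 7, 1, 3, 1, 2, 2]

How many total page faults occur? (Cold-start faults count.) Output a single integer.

Step 0: ref 3 → FAULT, frames=[3,-,-,-]
Step 1: ref 6 → FAULT, frames=[3,6,-,-]
Step 2: ref 3 → HIT, frames=[3,6,-,-]
Step 3: ref 3 → HIT, frames=[3,6,-,-]
Step 4: ref 3 → HIT, frames=[3,6,-,-]
Step 5: ref 4 → FAULT, frames=[3,6,4,-]
Step 6: ref 5 → FAULT, frames=[3,6,4,5]
Step 7: ref 4 → HIT, frames=[3,6,4,5]
Step 8: ref 4 → HIT, frames=[3,6,4,5]
Step 9: ref 7 → FAULT (evict 3), frames=[7,6,4,5]
Step 10: ref 1 → FAULT (evict 6), frames=[7,1,4,5]
Step 11: ref 3 → FAULT (evict 4), frames=[7,1,3,5]
Step 12: ref 1 → HIT, frames=[7,1,3,5]
Step 13: ref 2 → FAULT (evict 5), frames=[7,1,3,2]
Step 14: ref 2 → HIT, frames=[7,1,3,2]
Total faults: 8

Answer: 8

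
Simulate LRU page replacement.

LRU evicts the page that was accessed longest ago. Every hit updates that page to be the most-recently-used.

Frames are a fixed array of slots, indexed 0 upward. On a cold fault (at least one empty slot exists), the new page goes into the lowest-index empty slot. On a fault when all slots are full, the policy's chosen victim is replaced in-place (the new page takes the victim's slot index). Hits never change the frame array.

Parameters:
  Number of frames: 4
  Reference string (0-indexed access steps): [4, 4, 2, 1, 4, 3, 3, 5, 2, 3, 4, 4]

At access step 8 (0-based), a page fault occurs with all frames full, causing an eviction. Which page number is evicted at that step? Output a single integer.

Step 0: ref 4 -> FAULT, frames=[4,-,-,-]
Step 1: ref 4 -> HIT, frames=[4,-,-,-]
Step 2: ref 2 -> FAULT, frames=[4,2,-,-]
Step 3: ref 1 -> FAULT, frames=[4,2,1,-]
Step 4: ref 4 -> HIT, frames=[4,2,1,-]
Step 5: ref 3 -> FAULT, frames=[4,2,1,3]
Step 6: ref 3 -> HIT, frames=[4,2,1,3]
Step 7: ref 5 -> FAULT, evict 2, frames=[4,5,1,3]
Step 8: ref 2 -> FAULT, evict 1, frames=[4,5,2,3]
At step 8: evicted page 1

Answer: 1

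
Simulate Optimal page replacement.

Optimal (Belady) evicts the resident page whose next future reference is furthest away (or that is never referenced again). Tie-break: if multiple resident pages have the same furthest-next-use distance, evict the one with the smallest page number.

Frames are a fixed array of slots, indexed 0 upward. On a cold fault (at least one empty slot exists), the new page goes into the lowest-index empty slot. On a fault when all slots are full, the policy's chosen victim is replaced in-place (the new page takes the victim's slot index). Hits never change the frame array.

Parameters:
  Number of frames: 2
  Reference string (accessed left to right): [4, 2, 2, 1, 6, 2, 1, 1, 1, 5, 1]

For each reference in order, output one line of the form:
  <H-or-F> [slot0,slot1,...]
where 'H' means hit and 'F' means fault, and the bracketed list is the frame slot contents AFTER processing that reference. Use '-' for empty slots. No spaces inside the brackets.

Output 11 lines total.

F [4,-]
F [4,2]
H [4,2]
F [1,2]
F [6,2]
H [6,2]
F [6,1]
H [6,1]
H [6,1]
F [5,1]
H [5,1]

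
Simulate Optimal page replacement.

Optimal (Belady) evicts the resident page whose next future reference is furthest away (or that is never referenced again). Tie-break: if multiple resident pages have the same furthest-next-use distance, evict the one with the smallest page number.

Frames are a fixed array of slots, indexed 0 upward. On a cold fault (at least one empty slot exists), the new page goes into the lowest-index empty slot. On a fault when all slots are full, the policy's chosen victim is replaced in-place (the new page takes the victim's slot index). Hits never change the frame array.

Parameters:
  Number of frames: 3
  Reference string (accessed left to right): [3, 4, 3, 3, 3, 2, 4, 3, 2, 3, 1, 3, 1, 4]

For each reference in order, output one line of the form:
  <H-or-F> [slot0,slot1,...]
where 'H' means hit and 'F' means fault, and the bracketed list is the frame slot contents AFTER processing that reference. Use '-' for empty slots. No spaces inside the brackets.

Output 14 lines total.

F [3,-,-]
F [3,4,-]
H [3,4,-]
H [3,4,-]
H [3,4,-]
F [3,4,2]
H [3,4,2]
H [3,4,2]
H [3,4,2]
H [3,4,2]
F [3,4,1]
H [3,4,1]
H [3,4,1]
H [3,4,1]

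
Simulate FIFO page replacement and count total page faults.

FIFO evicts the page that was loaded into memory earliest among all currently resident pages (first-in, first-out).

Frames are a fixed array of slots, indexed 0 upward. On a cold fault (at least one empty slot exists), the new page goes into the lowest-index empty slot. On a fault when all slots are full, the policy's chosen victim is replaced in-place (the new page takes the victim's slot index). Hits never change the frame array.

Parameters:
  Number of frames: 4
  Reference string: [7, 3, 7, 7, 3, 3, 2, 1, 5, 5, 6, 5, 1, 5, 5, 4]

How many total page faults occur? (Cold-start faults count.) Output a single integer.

Step 0: ref 7 → FAULT, frames=[7,-,-,-]
Step 1: ref 3 → FAULT, frames=[7,3,-,-]
Step 2: ref 7 → HIT, frames=[7,3,-,-]
Step 3: ref 7 → HIT, frames=[7,3,-,-]
Step 4: ref 3 → HIT, frames=[7,3,-,-]
Step 5: ref 3 → HIT, frames=[7,3,-,-]
Step 6: ref 2 → FAULT, frames=[7,3,2,-]
Step 7: ref 1 → FAULT, frames=[7,3,2,1]
Step 8: ref 5 → FAULT (evict 7), frames=[5,3,2,1]
Step 9: ref 5 → HIT, frames=[5,3,2,1]
Step 10: ref 6 → FAULT (evict 3), frames=[5,6,2,1]
Step 11: ref 5 → HIT, frames=[5,6,2,1]
Step 12: ref 1 → HIT, frames=[5,6,2,1]
Step 13: ref 5 → HIT, frames=[5,6,2,1]
Step 14: ref 5 → HIT, frames=[5,6,2,1]
Step 15: ref 4 → FAULT (evict 2), frames=[5,6,4,1]
Total faults: 7

Answer: 7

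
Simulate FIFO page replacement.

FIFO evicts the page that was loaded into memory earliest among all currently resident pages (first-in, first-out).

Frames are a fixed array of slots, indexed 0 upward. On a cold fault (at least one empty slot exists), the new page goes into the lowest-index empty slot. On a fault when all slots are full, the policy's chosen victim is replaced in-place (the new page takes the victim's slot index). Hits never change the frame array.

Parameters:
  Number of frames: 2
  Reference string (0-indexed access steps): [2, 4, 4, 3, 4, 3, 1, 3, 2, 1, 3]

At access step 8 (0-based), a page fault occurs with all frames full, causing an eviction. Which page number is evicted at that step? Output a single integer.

Step 0: ref 2 -> FAULT, frames=[2,-]
Step 1: ref 4 -> FAULT, frames=[2,4]
Step 2: ref 4 -> HIT, frames=[2,4]
Step 3: ref 3 -> FAULT, evict 2, frames=[3,4]
Step 4: ref 4 -> HIT, frames=[3,4]
Step 5: ref 3 -> HIT, frames=[3,4]
Step 6: ref 1 -> FAULT, evict 4, frames=[3,1]
Step 7: ref 3 -> HIT, frames=[3,1]
Step 8: ref 2 -> FAULT, evict 3, frames=[2,1]
At step 8: evicted page 3

Answer: 3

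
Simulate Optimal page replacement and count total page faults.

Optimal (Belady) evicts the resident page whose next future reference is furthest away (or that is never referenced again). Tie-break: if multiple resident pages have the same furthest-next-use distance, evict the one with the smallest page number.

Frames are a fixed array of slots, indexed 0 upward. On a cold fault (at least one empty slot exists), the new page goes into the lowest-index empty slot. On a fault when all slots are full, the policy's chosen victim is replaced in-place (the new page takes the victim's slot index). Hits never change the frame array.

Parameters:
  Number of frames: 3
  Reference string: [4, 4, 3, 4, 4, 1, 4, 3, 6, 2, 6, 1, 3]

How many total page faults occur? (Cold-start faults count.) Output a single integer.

Answer: 6

Derivation:
Step 0: ref 4 → FAULT, frames=[4,-,-]
Step 1: ref 4 → HIT, frames=[4,-,-]
Step 2: ref 3 → FAULT, frames=[4,3,-]
Step 3: ref 4 → HIT, frames=[4,3,-]
Step 4: ref 4 → HIT, frames=[4,3,-]
Step 5: ref 1 → FAULT, frames=[4,3,1]
Step 6: ref 4 → HIT, frames=[4,3,1]
Step 7: ref 3 → HIT, frames=[4,3,1]
Step 8: ref 6 → FAULT (evict 4), frames=[6,3,1]
Step 9: ref 2 → FAULT (evict 3), frames=[6,2,1]
Step 10: ref 6 → HIT, frames=[6,2,1]
Step 11: ref 1 → HIT, frames=[6,2,1]
Step 12: ref 3 → FAULT (evict 1), frames=[6,2,3]
Total faults: 6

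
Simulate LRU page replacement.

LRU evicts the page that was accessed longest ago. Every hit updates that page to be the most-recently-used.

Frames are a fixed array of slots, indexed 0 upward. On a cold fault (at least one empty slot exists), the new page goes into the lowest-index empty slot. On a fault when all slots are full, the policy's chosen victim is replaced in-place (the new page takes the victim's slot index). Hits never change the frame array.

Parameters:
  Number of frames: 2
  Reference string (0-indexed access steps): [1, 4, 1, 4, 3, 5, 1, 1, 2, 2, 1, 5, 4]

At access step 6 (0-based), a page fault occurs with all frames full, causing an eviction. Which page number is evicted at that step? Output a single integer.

Answer: 3

Derivation:
Step 0: ref 1 -> FAULT, frames=[1,-]
Step 1: ref 4 -> FAULT, frames=[1,4]
Step 2: ref 1 -> HIT, frames=[1,4]
Step 3: ref 4 -> HIT, frames=[1,4]
Step 4: ref 3 -> FAULT, evict 1, frames=[3,4]
Step 5: ref 5 -> FAULT, evict 4, frames=[3,5]
Step 6: ref 1 -> FAULT, evict 3, frames=[1,5]
At step 6: evicted page 3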